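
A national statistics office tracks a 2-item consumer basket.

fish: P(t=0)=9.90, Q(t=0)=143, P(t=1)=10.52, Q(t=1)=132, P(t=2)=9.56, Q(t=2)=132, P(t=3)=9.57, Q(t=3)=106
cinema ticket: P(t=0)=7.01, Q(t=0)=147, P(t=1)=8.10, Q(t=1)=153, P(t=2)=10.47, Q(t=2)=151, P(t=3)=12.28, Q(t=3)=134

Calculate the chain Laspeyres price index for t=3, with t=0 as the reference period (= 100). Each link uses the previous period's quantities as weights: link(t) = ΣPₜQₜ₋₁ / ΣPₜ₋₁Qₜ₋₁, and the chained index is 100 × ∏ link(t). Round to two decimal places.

131.66

Link t=0→t=1:
ΣP(t=1)Q(t=0) = 10.52×143 + 8.10×147 = 1504.36 + 1190.7 = 2695.06
ΣP(t=0)Q(t=0) = 9.90×143 + 7.01×147 = 1415.7 + 1030.47 = 2446.17
link = 2695.06/2446.17 = 1.101747
Link t=1→t=2:
ΣP(t=2)Q(t=1) = 9.56×132 + 10.47×153 = 1261.92 + 1601.91 = 2863.83
ΣP(t=1)Q(t=1) = 10.52×132 + 8.10×153 = 1388.64 + 1239.3 = 2627.94
link = 2863.83/2627.94 = 1.089762
Link t=2→t=3:
ΣP(t=3)Q(t=2) = 9.57×132 + 12.28×151 = 1263.24 + 1854.28 = 3117.52
ΣP(t=2)Q(t=2) = 9.56×132 + 10.47×151 = 1261.92 + 1580.97 = 2842.89
link = 3117.52/2842.89 = 1.096602
Chained index = 100 × 1.101747 × 1.089762 × 1.096602 = 131.6627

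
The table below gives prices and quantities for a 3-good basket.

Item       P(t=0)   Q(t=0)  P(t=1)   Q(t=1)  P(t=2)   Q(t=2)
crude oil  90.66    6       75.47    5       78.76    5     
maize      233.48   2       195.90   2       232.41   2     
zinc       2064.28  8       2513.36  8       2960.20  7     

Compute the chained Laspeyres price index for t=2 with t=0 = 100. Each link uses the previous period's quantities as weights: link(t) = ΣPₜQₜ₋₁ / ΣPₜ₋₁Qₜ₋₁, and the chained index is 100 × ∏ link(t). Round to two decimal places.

140.53

Link t=0→t=1:
ΣP(t=1)Q(t=0) = 75.47×6 + 195.90×2 + 2513.36×8 = 452.82 + 391.8 + 20106.88 = 20951.5
ΣP(t=0)Q(t=0) = 90.66×6 + 233.48×2 + 2064.28×8 = 543.96 + 466.96 + 16514.24 = 17525.16
link = 20951.5/17525.16 = 1.195510
Link t=1→t=2:
ΣP(t=2)Q(t=1) = 78.76×5 + 232.41×2 + 2960.20×8 = 393.8 + 464.82 + 23681.6 = 24540.22
ΣP(t=1)Q(t=1) = 75.47×5 + 195.90×2 + 2513.36×8 = 377.35 + 391.8 + 20106.88 = 20876.03
link = 24540.22/20876.03 = 1.175521
Chained index = 100 × 1.195510 × 1.175521 = 140.5347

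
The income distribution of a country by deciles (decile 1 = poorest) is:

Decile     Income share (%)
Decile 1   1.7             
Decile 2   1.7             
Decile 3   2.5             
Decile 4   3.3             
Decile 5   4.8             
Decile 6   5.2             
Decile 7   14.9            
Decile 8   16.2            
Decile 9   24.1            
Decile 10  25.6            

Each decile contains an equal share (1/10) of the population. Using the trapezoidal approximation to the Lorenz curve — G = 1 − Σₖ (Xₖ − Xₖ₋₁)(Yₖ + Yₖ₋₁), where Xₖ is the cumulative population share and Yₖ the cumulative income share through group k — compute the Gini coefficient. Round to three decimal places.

0.476

Cumulative income shares Yₖ: 0.0170, 0.0340, 0.0590, 0.0920, 0.1400, 0.1920, 0.3410, 0.5030, 0.7440, 1.0000
Σ (Xₖ−Xₖ₋₁)(Yₖ+Yₖ₋₁) = (1/10)(0.0170+0.0000) + (1/10)(0.0340+0.0170) + (1/10)(0.0590+0.0340) + (1/10)(0.0920+0.0590) + (1/10)(0.1400+0.0920) + (1/10)(0.1920+0.1400) + (1/10)(0.3410+0.1920) + (1/10)(0.5030+0.3410) + (1/10)(0.7440+0.5030) + (1/10)(1.0000+0.7440)
  = 0.0017 + 0.0051 + 0.0093 + 0.0151 + 0.0232 + 0.0332 + 0.0533 + 0.0844 + 0.1247 + 0.1744 = 0.5244
G = 1 − 0.5244 = 0.4756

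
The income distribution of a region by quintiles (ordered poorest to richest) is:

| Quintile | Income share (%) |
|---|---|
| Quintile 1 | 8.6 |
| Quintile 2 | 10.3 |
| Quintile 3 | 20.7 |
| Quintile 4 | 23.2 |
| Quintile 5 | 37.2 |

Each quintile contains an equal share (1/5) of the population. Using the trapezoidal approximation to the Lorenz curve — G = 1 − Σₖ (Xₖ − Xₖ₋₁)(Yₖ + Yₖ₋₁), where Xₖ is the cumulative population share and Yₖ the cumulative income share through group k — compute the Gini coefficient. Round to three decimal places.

Cumulative income shares Yₖ: 0.0860, 0.1890, 0.3960, 0.6280, 1.0000
Σ (Xₖ−Xₖ₋₁)(Yₖ+Yₖ₋₁) = (1/5)(0.0860+0.0000) + (1/5)(0.1890+0.0860) + (1/5)(0.3960+0.1890) + (1/5)(0.6280+0.3960) + (1/5)(1.0000+0.6280)
  = 0.0172 + 0.0550 + 0.1170 + 0.2048 + 0.3256 = 0.7196
G = 1 − 0.7196 = 0.2804

0.280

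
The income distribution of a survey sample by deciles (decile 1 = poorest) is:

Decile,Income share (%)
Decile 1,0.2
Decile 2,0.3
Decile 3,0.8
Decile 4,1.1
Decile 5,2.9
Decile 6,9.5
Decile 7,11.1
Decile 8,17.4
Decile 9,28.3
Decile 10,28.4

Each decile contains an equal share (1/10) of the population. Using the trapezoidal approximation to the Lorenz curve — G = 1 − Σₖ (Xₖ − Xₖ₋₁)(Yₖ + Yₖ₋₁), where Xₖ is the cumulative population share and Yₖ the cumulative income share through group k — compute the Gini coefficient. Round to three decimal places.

Cumulative income shares Yₖ: 0.0020, 0.0050, 0.0130, 0.0240, 0.0530, 0.1480, 0.2590, 0.4330, 0.7160, 1.0000
Σ (Xₖ−Xₖ₋₁)(Yₖ+Yₖ₋₁) = (1/10)(0.0020+0.0000) + (1/10)(0.0050+0.0020) + (1/10)(0.0130+0.0050) + (1/10)(0.0240+0.0130) + (1/10)(0.0530+0.0240) + (1/10)(0.1480+0.0530) + (1/10)(0.2590+0.1480) + (1/10)(0.4330+0.2590) + (1/10)(0.7160+0.4330) + (1/10)(1.0000+0.7160)
  = 0.0002 + 0.0007 + 0.0018 + 0.0037 + 0.0077 + 0.0201 + 0.0407 + 0.0692 + 0.1149 + 0.1716 = 0.4306
G = 1 − 0.4306 = 0.5694

0.569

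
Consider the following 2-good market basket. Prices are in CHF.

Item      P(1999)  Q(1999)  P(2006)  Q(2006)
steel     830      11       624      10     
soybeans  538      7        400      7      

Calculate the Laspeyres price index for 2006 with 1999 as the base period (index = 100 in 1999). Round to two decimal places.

Laspeyres price index uses base-period quantities as weights.
ΣP(2006)·Q(1999) = 624×11 + 400×7 = 6864 + 2800 = 9664
ΣP(1999)·Q(1999) = 830×11 + 538×7 = 9130 + 3766 = 12896
Index = 9664 / 12896 × 100 = 74.9380

74.94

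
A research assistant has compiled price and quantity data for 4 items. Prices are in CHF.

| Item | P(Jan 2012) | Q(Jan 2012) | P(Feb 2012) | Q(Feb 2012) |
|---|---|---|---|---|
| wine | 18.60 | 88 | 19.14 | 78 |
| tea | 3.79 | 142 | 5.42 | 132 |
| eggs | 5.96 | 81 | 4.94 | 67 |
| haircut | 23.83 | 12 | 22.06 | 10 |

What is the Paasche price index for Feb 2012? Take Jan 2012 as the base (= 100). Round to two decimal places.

106.61

Paasche price index uses current-period quantities as weights.
ΣP(Feb 2012)·Q(Feb 2012) = 19.14×78 + 5.42×132 + 4.94×67 + 22.06×10 = 1492.92 + 715.44 + 330.98 + 220.6 = 2759.94
ΣP(Jan 2012)·Q(Feb 2012) = 18.60×78 + 3.79×132 + 5.96×67 + 23.83×10 = 1450.8 + 500.28 + 399.32 + 238.3 = 2588.7
Index = 2759.94 / 2588.7 × 100 = 106.6149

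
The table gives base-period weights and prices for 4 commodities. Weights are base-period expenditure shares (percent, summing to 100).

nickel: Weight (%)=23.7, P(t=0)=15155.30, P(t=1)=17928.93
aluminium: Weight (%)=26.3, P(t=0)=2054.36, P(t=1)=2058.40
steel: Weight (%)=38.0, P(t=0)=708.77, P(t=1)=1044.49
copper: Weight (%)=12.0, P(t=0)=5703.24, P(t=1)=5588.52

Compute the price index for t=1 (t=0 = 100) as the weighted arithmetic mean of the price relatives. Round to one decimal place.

nickel: 23.7 × (17928.93/15155.30) = 23.7 × 1.183014 = 28.0374
aluminium: 26.3 × (2058.40/2054.36) = 26.3 × 1.001967 = 26.3517
steel: 38.0 × (1044.49/708.77) = 38.0 × 1.473666 = 55.9993
copper: 12.0 × (5588.52/5703.24) = 12.0 × 0.979885 = 11.7586
Index = Σ wᵢ·(p₁ᵢ/p₀ᵢ) = 28.0374 + 26.3517 + 55.9993 + 11.7586 = 122.1471

122.1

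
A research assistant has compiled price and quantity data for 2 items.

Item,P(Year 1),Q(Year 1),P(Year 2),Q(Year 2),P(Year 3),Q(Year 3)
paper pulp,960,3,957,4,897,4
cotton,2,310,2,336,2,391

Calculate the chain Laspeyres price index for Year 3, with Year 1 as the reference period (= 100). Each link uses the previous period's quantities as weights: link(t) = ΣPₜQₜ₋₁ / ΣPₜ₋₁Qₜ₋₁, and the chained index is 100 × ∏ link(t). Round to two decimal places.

Link Year 1→Year 2:
ΣP(Year 2)Q(Year 1) = 957×3 + 2×310 = 2871 + 620 = 3491
ΣP(Year 1)Q(Year 1) = 960×3 + 2×310 = 2880 + 620 = 3500
link = 3491/3500 = 0.997429
Link Year 2→Year 3:
ΣP(Year 3)Q(Year 2) = 897×4 + 2×336 = 3588 + 672 = 4260
ΣP(Year 2)Q(Year 2) = 957×4 + 2×336 = 3828 + 672 = 4500
link = 4260/4500 = 0.946667
Chained index = 100 × 0.997429 × 0.946667 = 94.4232

94.42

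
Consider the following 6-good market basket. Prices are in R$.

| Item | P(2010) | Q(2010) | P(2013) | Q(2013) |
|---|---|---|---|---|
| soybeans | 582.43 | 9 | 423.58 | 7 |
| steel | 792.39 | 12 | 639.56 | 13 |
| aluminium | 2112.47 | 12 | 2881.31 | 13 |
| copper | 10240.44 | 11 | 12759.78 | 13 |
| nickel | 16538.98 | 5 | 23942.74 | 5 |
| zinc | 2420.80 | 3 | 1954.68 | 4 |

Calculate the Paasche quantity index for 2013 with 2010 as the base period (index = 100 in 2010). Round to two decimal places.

109.66

Paasche quantity index uses current-period prices as weights.
ΣP(2013)·Q(2013) = 423.58×7 + 639.56×13 + 2881.31×13 + 12759.78×13 + 23942.74×5 + 1954.68×4 = 2965.06 + 8314.28 + 37457.03 + 165877.14 + 119713.7 + 7818.72 = 342145.93
ΣP(2013)·Q(2010) = 423.58×9 + 639.56×12 + 2881.31×12 + 12759.78×11 + 23942.74×5 + 1954.68×3 = 3812.22 + 7674.72 + 34575.72 + 140357.58 + 119713.7 + 5864.04 = 311997.98
Index = 342145.93 / 311997.98 × 100 = 109.6629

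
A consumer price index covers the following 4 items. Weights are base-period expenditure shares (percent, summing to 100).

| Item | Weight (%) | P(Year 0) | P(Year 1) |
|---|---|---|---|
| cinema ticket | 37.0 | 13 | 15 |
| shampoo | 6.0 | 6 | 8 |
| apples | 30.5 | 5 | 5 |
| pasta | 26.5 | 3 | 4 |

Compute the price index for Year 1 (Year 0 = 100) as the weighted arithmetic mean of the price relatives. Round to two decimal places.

cinema ticket: 37.0 × (15/13) = 37.0 × 1.153846 = 42.6923
shampoo: 6.0 × (8/6) = 6.0 × 1.333333 = 8.0000
apples: 30.5 × (5/5) = 30.5 × 1.000000 = 30.5000
pasta: 26.5 × (4/3) = 26.5 × 1.333333 = 35.3333
Index = Σ wᵢ·(p₁ᵢ/p₀ᵢ) = 42.6923 + 8.0000 + 30.5000 + 35.3333 = 116.5256

116.53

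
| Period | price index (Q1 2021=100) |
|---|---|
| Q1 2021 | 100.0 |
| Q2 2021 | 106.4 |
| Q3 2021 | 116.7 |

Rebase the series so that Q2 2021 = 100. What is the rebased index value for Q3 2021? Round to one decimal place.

109.7

Rebased(Q3 2021) = 116.7 / 106.4 × 100 = 109.6805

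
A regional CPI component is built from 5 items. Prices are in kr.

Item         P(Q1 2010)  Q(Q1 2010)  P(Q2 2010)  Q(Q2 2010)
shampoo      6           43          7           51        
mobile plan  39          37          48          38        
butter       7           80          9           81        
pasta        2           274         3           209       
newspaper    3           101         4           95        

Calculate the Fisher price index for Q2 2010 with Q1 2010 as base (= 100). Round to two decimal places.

Laspeyres component (base-period weights):
ΣP(Q2 2010)Q(Q1 2010) = 7×43 + 48×37 + 9×80 + 3×274 + 4×101 = 301 + 1776 + 720 + 822 + 404 = 4023
ΣP(Q1 2010)Q(Q1 2010) = 6×43 + 39×37 + 7×80 + 2×274 + 3×101 = 258 + 1443 + 560 + 548 + 303 = 3112
L = 4023 / 3112 × 100 = 129.2738
Paasche component (current-period weights):
ΣP(Q2 2010)Q(Q2 2010) = 7×51 + 48×38 + 9×81 + 3×209 + 4×95 = 357 + 1824 + 729 + 627 + 380 = 3917
ΣP(Q1 2010)Q(Q2 2010) = 6×51 + 39×38 + 7×81 + 2×209 + 3×95 = 306 + 1482 + 567 + 418 + 285 = 3058
P = 3917 / 3058 × 100 = 128.0903
Fisher = √(L × P) = √(129.2738 × 128.0903) = 128.6807

128.68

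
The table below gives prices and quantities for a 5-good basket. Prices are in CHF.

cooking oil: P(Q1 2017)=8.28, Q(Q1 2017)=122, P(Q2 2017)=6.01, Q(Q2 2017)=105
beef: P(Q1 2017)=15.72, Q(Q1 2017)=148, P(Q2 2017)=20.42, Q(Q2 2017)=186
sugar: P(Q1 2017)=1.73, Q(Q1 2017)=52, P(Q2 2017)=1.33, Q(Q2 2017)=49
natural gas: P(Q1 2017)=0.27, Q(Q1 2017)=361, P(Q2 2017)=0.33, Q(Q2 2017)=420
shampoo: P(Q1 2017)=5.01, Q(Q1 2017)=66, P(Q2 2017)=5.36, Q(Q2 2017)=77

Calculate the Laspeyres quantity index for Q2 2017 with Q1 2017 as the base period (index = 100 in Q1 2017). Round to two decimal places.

113.55

Laspeyres quantity index uses base-period prices as weights.
ΣP(Q1 2017)·Q(Q2 2017) = 8.28×105 + 15.72×186 + 1.73×49 + 0.27×420 + 5.01×77 = 869.4 + 2923.92 + 84.77 + 113.4 + 385.77 = 4377.26
ΣP(Q1 2017)·Q(Q1 2017) = 8.28×122 + 15.72×148 + 1.73×52 + 0.27×361 + 5.01×66 = 1010.16 + 2326.56 + 89.96 + 97.47 + 330.66 = 3854.81
Index = 4377.26 / 3854.81 × 100 = 113.5532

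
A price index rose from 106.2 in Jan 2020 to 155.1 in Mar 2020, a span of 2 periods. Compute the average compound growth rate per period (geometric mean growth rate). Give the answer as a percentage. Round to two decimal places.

Growth factor = (155.1/106.2)^(1/2) = (1.460452)^(1/2) = 1.208492
Growth rate = 1.208492 − 1 = 0.208492 = 20.8492%

20.85%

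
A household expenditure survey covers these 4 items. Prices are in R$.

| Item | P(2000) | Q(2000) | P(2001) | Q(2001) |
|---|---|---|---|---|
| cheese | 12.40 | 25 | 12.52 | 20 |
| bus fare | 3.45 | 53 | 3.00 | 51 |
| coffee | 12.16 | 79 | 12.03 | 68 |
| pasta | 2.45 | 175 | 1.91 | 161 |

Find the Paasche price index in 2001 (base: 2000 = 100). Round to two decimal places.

92.93

Paasche price index uses current-period quantities as weights.
ΣP(2001)·Q(2001) = 12.52×20 + 3.00×51 + 12.03×68 + 1.91×161 = 250.4 + 153 + 818.04 + 307.51 = 1528.95
ΣP(2000)·Q(2001) = 12.40×20 + 3.45×51 + 12.16×68 + 2.45×161 = 248 + 175.95 + 826.88 + 394.45 = 1645.28
Index = 1528.95 / 1645.28 × 100 = 92.9295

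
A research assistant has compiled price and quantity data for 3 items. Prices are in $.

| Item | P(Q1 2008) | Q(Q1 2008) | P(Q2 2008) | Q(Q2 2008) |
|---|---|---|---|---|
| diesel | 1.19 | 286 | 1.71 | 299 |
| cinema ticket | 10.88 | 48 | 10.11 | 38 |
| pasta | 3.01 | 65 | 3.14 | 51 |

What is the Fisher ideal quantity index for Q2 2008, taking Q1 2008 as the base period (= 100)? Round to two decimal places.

88.38

Laspeyres component (base-period weights):
ΣP(Q1 2008)Q(Q2 2008) = 1.19×299 + 10.88×38 + 3.01×51 = 355.81 + 413.44 + 153.51 = 922.76
ΣP(Q1 2008)Q(Q1 2008) = 1.19×286 + 10.88×48 + 3.01×65 = 340.34 + 522.24 + 195.65 = 1058.23
L = 922.76 / 1058.23 × 100 = 87.1984
Paasche component (current-period weights):
ΣP(Q2 2008)Q(Q2 2008) = 1.71×299 + 10.11×38 + 3.14×51 = 511.29 + 384.18 + 160.14 = 1055.61
ΣP(Q2 2008)Q(Q1 2008) = 1.71×286 + 10.11×48 + 3.14×65 = 489.06 + 485.28 + 204.1 = 1178.44
P = 1055.61 / 1178.44 × 100 = 89.5769
Fisher = √(L × P) = √(87.1984 × 89.5769) = 88.3797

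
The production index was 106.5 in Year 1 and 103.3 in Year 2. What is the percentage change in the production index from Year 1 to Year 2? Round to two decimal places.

-3.00%

Change = (103.3 − 106.5) / 106.5 × 100
       = -3.2 / 106.5 × 100 = -3.0047%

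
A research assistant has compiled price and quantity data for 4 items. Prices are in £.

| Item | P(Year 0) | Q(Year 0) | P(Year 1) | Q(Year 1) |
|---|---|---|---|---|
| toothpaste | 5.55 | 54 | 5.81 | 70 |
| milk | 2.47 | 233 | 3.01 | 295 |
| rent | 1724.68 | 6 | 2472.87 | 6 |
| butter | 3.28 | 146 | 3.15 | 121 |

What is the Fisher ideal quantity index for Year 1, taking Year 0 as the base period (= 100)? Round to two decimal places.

Laspeyres component (base-period weights):
ΣP(Year 0)Q(Year 1) = 5.55×70 + 2.47×295 + 1724.68×6 + 3.28×121 = 388.5 + 728.65 + 10348.08 + 396.88 = 11862.11
ΣP(Year 0)Q(Year 0) = 5.55×54 + 2.47×233 + 1724.68×6 + 3.28×146 = 299.7 + 575.51 + 10348.08 + 478.88 = 11702.17
L = 11862.11 / 11702.17 × 100 = 101.3668
Paasche component (current-period weights):
ΣP(Year 1)Q(Year 1) = 5.81×70 + 3.01×295 + 2472.87×6 + 3.15×121 = 406.7 + 887.95 + 14837.22 + 381.15 = 16513.02
ΣP(Year 1)Q(Year 0) = 5.81×54 + 3.01×233 + 2472.87×6 + 3.15×146 = 313.74 + 701.33 + 14837.22 + 459.9 = 16312.19
P = 16513.02 / 16312.19 × 100 = 101.2312
Fisher = √(L × P) = √(101.3668 × 101.2312) = 101.2989

101.30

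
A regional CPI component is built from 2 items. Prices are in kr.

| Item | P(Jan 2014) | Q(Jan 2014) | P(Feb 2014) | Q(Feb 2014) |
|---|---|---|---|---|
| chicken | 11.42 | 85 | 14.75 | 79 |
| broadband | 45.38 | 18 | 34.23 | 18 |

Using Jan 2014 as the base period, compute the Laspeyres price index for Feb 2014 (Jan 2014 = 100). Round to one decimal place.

Laspeyres price index uses base-period quantities as weights.
ΣP(Feb 2014)·Q(Jan 2014) = 14.75×85 + 34.23×18 = 1253.75 + 616.14 = 1869.89
ΣP(Jan 2014)·Q(Jan 2014) = 11.42×85 + 45.38×18 = 970.7 + 816.84 = 1787.54
Index = 1869.89 / 1787.54 × 100 = 104.6069

104.6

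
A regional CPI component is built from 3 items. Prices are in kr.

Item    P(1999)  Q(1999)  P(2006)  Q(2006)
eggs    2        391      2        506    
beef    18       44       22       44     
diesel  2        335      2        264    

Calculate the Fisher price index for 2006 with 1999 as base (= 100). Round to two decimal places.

Laspeyres component (base-period weights):
ΣP(2006)Q(1999) = 2×391 + 22×44 + 2×335 = 782 + 968 + 670 = 2420
ΣP(1999)Q(1999) = 2×391 + 18×44 + 2×335 = 782 + 792 + 670 = 2244
L = 2420 / 2244 × 100 = 107.8431
Paasche component (current-period weights):
ΣP(2006)Q(2006) = 2×506 + 22×44 + 2×264 = 1012 + 968 + 528 = 2508
ΣP(1999)Q(2006) = 2×506 + 18×44 + 2×264 = 1012 + 792 + 528 = 2332
P = 2508 / 2332 × 100 = 107.5472
Fisher = √(L × P) = √(107.8431 × 107.5472) = 107.6951

107.70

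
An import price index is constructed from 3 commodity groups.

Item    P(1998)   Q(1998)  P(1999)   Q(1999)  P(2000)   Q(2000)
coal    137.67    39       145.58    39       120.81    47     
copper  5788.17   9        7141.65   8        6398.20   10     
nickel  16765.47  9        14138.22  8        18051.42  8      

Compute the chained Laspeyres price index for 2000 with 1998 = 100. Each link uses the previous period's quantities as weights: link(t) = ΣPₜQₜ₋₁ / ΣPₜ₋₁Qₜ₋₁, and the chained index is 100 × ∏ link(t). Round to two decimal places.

107.77

Link 1998→1999:
ΣP(1999)Q(1998) = 145.58×39 + 7141.65×9 + 14138.22×9 = 5677.62 + 64274.85 + 127243.98 = 197196.45
ΣP(1998)Q(1998) = 137.67×39 + 5788.17×9 + 16765.47×9 = 5369.13 + 52093.53 + 150889.23 = 208351.89
link = 197196.45/208351.89 = 0.946459
Link 1999→2000:
ΣP(2000)Q(1999) = 120.81×39 + 6398.20×8 + 18051.42×8 = 4711.59 + 51185.6 + 144411.36 = 200308.55
ΣP(1999)Q(1999) = 145.58×39 + 7141.65×8 + 14138.22×8 = 5677.62 + 57133.2 + 113105.76 = 175916.58
link = 200308.55/175916.58 = 1.138656
Chained index = 100 × 0.946459 × 1.138656 = 107.7691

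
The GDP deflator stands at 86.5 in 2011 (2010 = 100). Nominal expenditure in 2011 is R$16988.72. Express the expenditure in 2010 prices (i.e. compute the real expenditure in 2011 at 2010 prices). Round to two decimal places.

Real = Nominal ÷ (Index/100) = 16988.72 ÷ (86.5/100)
     = 16988.72 ÷ 0.865 = 19640.1387

19640.14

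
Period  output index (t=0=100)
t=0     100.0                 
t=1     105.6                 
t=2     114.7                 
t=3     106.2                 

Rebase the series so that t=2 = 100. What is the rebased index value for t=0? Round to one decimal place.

87.2

Rebased(t=0) = 100.0 / 114.7 × 100 = 87.1840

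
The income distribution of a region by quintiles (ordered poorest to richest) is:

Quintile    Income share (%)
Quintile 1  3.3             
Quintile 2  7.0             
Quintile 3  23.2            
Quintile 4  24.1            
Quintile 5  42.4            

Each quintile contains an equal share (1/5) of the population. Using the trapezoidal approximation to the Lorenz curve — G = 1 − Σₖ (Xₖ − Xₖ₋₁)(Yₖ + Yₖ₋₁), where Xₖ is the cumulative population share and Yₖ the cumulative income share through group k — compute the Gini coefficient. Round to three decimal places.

Cumulative income shares Yₖ: 0.0330, 0.1030, 0.3350, 0.5760, 1.0000
Σ (Xₖ−Xₖ₋₁)(Yₖ+Yₖ₋₁) = (1/5)(0.0330+0.0000) + (1/5)(0.1030+0.0330) + (1/5)(0.3350+0.1030) + (1/5)(0.5760+0.3350) + (1/5)(1.0000+0.5760)
  = 0.0066 + 0.0272 + 0.0876 + 0.1822 + 0.3152 = 0.6188
G = 1 − 0.6188 = 0.3812

0.381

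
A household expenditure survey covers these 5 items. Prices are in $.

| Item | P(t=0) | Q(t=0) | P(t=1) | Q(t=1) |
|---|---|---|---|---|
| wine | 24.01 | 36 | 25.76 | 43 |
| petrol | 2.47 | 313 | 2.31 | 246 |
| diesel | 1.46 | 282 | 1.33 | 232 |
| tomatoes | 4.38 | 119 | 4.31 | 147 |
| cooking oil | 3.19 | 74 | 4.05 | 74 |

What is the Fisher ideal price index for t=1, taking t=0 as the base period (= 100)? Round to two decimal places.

101.59

Laspeyres component (base-period weights):
ΣP(t=1)Q(t=0) = 25.76×36 + 2.31×313 + 1.33×282 + 4.31×119 + 4.05×74 = 927.36 + 723.03 + 375.06 + 512.89 + 299.7 = 2838.04
ΣP(t=0)Q(t=0) = 24.01×36 + 2.47×313 + 1.46×282 + 4.38×119 + 3.19×74 = 864.36 + 773.11 + 411.72 + 521.22 + 236.06 = 2806.47
L = 2838.04 / 2806.47 × 100 = 101.1249
Paasche component (current-period weights):
ΣP(t=1)Q(t=1) = 25.76×43 + 2.31×246 + 1.33×232 + 4.31×147 + 4.05×74 = 1107.68 + 568.26 + 308.56 + 633.57 + 299.7 = 2917.77
ΣP(t=0)Q(t=1) = 24.01×43 + 2.47×246 + 1.46×232 + 4.38×147 + 3.19×74 = 1032.43 + 607.62 + 338.72 + 643.86 + 236.06 = 2858.69
P = 2917.77 / 2858.69 × 100 = 102.0667
Fisher = √(L × P) = √(101.1249 × 102.0667) = 101.5947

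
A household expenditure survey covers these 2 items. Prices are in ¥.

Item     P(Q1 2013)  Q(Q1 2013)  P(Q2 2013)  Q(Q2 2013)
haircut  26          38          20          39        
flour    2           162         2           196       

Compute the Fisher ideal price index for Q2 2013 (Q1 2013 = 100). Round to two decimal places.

Laspeyres component (base-period weights):
ΣP(Q2 2013)Q(Q1 2013) = 20×38 + 2×162 = 760 + 324 = 1084
ΣP(Q1 2013)Q(Q1 2013) = 26×38 + 2×162 = 988 + 324 = 1312
L = 1084 / 1312 × 100 = 82.6220
Paasche component (current-period weights):
ΣP(Q2 2013)Q(Q2 2013) = 20×39 + 2×196 = 780 + 392 = 1172
ΣP(Q1 2013)Q(Q2 2013) = 26×39 + 2×196 = 1014 + 392 = 1406
P = 1172 / 1406 × 100 = 83.3570
Fisher = √(L × P) = √(82.6220 × 83.3570) = 82.9887

82.99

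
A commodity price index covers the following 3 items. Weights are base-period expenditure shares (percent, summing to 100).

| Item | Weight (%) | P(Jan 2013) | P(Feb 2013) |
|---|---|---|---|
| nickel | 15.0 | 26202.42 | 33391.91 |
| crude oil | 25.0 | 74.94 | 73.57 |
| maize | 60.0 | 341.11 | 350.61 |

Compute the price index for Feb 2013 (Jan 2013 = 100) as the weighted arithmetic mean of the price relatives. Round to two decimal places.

nickel: 15.0 × (33391.91/26202.42) = 15.0 × 1.274383 = 19.1157
crude oil: 25.0 × (73.57/74.94) = 25.0 × 0.981719 = 24.5430
maize: 60.0 × (350.61/341.11) = 60.0 × 1.027850 = 61.6710
Index = Σ wᵢ·(p₁ᵢ/p₀ᵢ) = 19.1157 + 24.5430 + 61.6710 = 105.3297

105.33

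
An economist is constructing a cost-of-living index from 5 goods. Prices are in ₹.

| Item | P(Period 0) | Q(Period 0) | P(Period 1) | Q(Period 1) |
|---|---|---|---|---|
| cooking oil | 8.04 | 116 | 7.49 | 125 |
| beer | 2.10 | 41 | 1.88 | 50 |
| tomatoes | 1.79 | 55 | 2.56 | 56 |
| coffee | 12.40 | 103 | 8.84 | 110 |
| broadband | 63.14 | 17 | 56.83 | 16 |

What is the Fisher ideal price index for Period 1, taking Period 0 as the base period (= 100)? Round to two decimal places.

85.35

Laspeyres component (base-period weights):
ΣP(Period 1)Q(Period 0) = 7.49×116 + 1.88×41 + 2.56×55 + 8.84×103 + 56.83×17 = 868.84 + 77.08 + 140.8 + 910.52 + 966.11 = 2963.35
ΣP(Period 0)Q(Period 0) = 8.04×116 + 2.10×41 + 1.79×55 + 12.40×103 + 63.14×17 = 932.64 + 86.1 + 98.45 + 1277.2 + 1073.38 = 3467.77
L = 2963.35 / 3467.77 × 100 = 85.4541
Paasche component (current-period weights):
ΣP(Period 1)Q(Period 1) = 7.49×125 + 1.88×50 + 2.56×56 + 8.84×110 + 56.83×16 = 936.25 + 94 + 143.36 + 972.4 + 909.28 = 3055.29
ΣP(Period 0)Q(Period 1) = 8.04×125 + 2.10×50 + 1.79×56 + 12.40×110 + 63.14×16 = 1005 + 105 + 100.24 + 1364 + 1010.24 = 3584.48
P = 3055.29 / 3584.48 × 100 = 85.2366
Fisher = √(L × P) = √(85.4541 × 85.2366) = 85.3453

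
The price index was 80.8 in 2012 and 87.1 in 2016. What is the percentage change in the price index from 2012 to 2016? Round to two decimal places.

7.80%

Change = (87.1 − 80.8) / 80.8 × 100
       = 6.3 / 80.8 × 100 = 7.7970%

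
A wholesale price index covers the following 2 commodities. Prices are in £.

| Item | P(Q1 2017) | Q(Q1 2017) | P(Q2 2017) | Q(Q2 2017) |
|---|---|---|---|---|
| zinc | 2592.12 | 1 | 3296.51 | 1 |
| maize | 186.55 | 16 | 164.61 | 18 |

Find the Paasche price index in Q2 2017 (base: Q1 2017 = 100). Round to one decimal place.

105.2

Paasche price index uses current-period quantities as weights.
ΣP(Q2 2017)·Q(Q2 2017) = 3296.51×1 + 164.61×18 = 3296.51 + 2962.98 = 6259.49
ΣP(Q1 2017)·Q(Q2 2017) = 2592.12×1 + 186.55×18 = 2592.12 + 3357.9 = 5950.02
Index = 6259.49 / 5950.02 × 100 = 105.2012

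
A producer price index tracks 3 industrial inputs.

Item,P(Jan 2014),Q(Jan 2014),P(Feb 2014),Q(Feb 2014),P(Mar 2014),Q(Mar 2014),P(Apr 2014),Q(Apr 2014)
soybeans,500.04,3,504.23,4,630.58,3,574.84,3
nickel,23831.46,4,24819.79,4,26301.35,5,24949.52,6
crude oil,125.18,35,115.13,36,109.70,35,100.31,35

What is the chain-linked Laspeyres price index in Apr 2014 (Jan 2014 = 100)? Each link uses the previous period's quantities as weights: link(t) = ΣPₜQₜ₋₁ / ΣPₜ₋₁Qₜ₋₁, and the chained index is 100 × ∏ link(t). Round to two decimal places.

103.90

Link Jan 2014→Feb 2014:
ΣP(Feb 2014)Q(Jan 2014) = 504.23×3 + 24819.79×4 + 115.13×35 = 1512.69 + 99279.16 + 4029.55 = 104821.4
ΣP(Jan 2014)Q(Jan 2014) = 500.04×3 + 23831.46×4 + 125.18×35 = 1500.12 + 95325.84 + 4381.3 = 101207.26
link = 104821.4/101207.26 = 1.035710
Link Feb 2014→Mar 2014:
ΣP(Mar 2014)Q(Feb 2014) = 630.58×4 + 26301.35×4 + 109.70×36 = 2522.32 + 105205.4 + 3949.2 = 111676.92
ΣP(Feb 2014)Q(Feb 2014) = 504.23×4 + 24819.79×4 + 115.13×36 = 2016.92 + 99279.16 + 4144.68 = 105440.76
link = 111676.92/105440.76 = 1.059144
Link Mar 2014→Apr 2014:
ΣP(Apr 2014)Q(Mar 2014) = 574.84×3 + 24949.52×5 + 100.31×35 = 1724.52 + 124747.6 + 3510.85 = 129982.97
ΣP(Mar 2014)Q(Mar 2014) = 630.58×3 + 26301.35×5 + 109.70×35 = 1891.74 + 131506.75 + 3839.5 = 137237.99
link = 129982.97/137237.99 = 0.947135
Chained index = 100 × 1.035710 × 1.059144 × 0.947135 = 103.8975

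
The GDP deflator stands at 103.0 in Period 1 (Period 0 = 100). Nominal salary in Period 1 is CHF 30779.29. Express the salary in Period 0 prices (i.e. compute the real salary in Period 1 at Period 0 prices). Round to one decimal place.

Real = Nominal ÷ (Index/100) = 30779.29 ÷ (103.0/100)
     = 30779.29 ÷ 1.030 = 29882.8058

29882.8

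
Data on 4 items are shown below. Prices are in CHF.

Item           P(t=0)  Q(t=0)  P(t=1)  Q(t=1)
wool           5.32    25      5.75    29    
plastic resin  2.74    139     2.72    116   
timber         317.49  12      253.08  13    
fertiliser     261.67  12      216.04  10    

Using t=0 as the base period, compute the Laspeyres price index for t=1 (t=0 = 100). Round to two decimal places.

Laspeyres price index uses base-period quantities as weights.
ΣP(t=1)·Q(t=0) = 5.75×25 + 2.72×139 + 253.08×12 + 216.04×12 = 143.75 + 378.08 + 3036.96 + 2592.48 = 6151.27
ΣP(t=0)·Q(t=0) = 5.32×25 + 2.74×139 + 317.49×12 + 261.67×12 = 133 + 380.86 + 3809.88 + 3140.04 = 7463.78
Index = 6151.27 / 7463.78 × 100 = 82.4149

82.41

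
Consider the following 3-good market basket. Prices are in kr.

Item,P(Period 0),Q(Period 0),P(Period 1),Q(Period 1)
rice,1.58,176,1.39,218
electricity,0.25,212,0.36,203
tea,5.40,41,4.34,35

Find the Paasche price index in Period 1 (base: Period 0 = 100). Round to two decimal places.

Paasche price index uses current-period quantities as weights.
ΣP(Period 1)·Q(Period 1) = 1.39×218 + 0.36×203 + 4.34×35 = 303.02 + 73.08 + 151.9 = 528
ΣP(Period 0)·Q(Period 1) = 1.58×218 + 0.25×203 + 5.40×35 = 344.44 + 50.75 + 189 = 584.19
Index = 528 / 584.19 × 100 = 90.3816

90.38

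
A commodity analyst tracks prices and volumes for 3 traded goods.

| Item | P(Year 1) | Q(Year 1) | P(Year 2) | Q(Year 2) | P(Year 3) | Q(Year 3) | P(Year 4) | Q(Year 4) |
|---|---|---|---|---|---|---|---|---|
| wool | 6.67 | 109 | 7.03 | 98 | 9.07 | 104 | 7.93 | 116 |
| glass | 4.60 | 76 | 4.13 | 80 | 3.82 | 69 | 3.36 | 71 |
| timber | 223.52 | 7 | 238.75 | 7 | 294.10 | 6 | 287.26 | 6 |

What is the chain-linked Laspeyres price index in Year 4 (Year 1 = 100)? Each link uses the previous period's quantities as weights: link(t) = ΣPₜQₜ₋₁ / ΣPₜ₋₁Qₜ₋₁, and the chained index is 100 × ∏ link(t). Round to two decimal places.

117.84

Link Year 1→Year 2:
ΣP(Year 2)Q(Year 1) = 7.03×109 + 4.13×76 + 238.75×7 = 766.27 + 313.88 + 1671.25 = 2751.4
ΣP(Year 1)Q(Year 1) = 6.67×109 + 4.60×76 + 223.52×7 = 727.03 + 349.6 + 1564.64 = 2641.27
link = 2751.4/2641.27 = 1.041696
Link Year 2→Year 3:
ΣP(Year 3)Q(Year 2) = 9.07×98 + 3.82×80 + 294.10×7 = 888.86 + 305.6 + 2058.7 = 3253.16
ΣP(Year 2)Q(Year 2) = 7.03×98 + 4.13×80 + 238.75×7 = 688.94 + 330.4 + 1671.25 = 2690.59
link = 3253.16/2690.59 = 1.209088
Link Year 3→Year 4:
ΣP(Year 4)Q(Year 3) = 7.93×104 + 3.36×69 + 287.26×6 = 824.72 + 231.84 + 1723.56 = 2780.12
ΣP(Year 3)Q(Year 3) = 9.07×104 + 3.82×69 + 294.10×6 = 943.28 + 263.58 + 1764.6 = 2971.46
link = 2780.12/2971.46 = 0.935607
Chained index = 100 × 1.041696 × 1.209088 × 0.935607 = 117.8399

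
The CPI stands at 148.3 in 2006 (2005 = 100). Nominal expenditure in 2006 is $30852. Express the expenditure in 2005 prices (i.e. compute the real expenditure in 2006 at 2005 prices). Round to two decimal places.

20803.78

Real = Nominal ÷ (Index/100) = 30852 ÷ (148.3/100)
     = 30852 ÷ 1.483 = 20803.7761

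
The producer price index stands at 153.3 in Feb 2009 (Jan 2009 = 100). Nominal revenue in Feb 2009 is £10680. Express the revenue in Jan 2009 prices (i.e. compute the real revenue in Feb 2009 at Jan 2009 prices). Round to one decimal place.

6966.7

Real = Nominal ÷ (Index/100) = 10680 ÷ (153.3/100)
     = 10680 ÷ 1.533 = 6966.7319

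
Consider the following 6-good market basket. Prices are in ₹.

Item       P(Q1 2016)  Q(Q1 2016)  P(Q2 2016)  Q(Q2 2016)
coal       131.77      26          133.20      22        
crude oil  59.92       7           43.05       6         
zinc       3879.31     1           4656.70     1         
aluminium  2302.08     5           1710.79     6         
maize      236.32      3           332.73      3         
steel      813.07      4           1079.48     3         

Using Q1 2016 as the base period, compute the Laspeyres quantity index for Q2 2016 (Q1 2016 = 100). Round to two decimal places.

Laspeyres quantity index uses base-period prices as weights.
ΣP(Q1 2016)·Q(Q2 2016) = 131.77×22 + 59.92×6 + 3879.31×1 + 2302.08×6 + 236.32×3 + 813.07×3 = 2898.94 + 359.52 + 3879.31 + 13812.48 + 708.96 + 2439.21 = 24098.42
ΣP(Q1 2016)·Q(Q1 2016) = 131.77×26 + 59.92×7 + 3879.31×1 + 2302.08×5 + 236.32×3 + 813.07×4 = 3426.02 + 419.44 + 3879.31 + 11510.4 + 708.96 + 3252.28 = 23196.41
Index = 24098.42 / 23196.41 × 100 = 103.8886

103.89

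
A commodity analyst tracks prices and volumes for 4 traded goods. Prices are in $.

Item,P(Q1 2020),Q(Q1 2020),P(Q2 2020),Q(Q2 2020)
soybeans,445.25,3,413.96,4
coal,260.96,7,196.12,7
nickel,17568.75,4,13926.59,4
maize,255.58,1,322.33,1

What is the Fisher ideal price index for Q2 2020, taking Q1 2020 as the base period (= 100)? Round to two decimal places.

Laspeyres component (base-period weights):
ΣP(Q2 2020)Q(Q1 2020) = 413.96×3 + 196.12×7 + 13926.59×4 + 322.33×1 = 1241.88 + 1372.84 + 55706.36 + 322.33 = 58643.41
ΣP(Q1 2020)Q(Q1 2020) = 445.25×3 + 260.96×7 + 17568.75×4 + 255.58×1 = 1335.75 + 1826.72 + 70275 + 255.58 = 73693.05
L = 58643.41 / 73693.05 × 100 = 79.5779
Paasche component (current-period weights):
ΣP(Q2 2020)Q(Q2 2020) = 413.96×4 + 196.12×7 + 13926.59×4 + 322.33×1 = 1655.84 + 1372.84 + 55706.36 + 322.33 = 59057.37
ΣP(Q1 2020)Q(Q2 2020) = 445.25×4 + 260.96×7 + 17568.75×4 + 255.58×1 = 1781 + 1826.72 + 70275 + 255.58 = 74138.3
P = 59057.37 / 74138.3 × 100 = 79.6584
Fisher = √(L × P) = √(79.5779 × 79.6584) = 79.6181

79.62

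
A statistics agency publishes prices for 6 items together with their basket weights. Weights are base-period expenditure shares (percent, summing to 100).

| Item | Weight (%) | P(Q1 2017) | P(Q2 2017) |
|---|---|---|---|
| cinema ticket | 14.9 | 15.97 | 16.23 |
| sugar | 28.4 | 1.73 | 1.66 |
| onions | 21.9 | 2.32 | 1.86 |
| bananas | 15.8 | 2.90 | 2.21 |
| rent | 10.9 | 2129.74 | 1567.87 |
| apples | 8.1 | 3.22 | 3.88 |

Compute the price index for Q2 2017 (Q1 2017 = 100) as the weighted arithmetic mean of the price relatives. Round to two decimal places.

89.78

cinema ticket: 14.9 × (16.23/15.97) = 14.9 × 1.016281 = 15.1426
sugar: 28.4 × (1.66/1.73) = 28.4 × 0.959538 = 27.2509
onions: 21.9 × (1.86/2.32) = 21.9 × 0.801724 = 17.5578
bananas: 15.8 × (2.21/2.90) = 15.8 × 0.762069 = 12.0407
rent: 10.9 × (1567.87/2129.74) = 10.9 × 0.736179 = 8.0244
apples: 8.1 × (3.88/3.22) = 8.1 × 1.204969 = 9.7602
Index = Σ wᵢ·(p₁ᵢ/p₀ᵢ) = 15.1426 + 27.2509 + 17.5578 + 12.0407 + 8.0244 + 9.7602 = 89.7765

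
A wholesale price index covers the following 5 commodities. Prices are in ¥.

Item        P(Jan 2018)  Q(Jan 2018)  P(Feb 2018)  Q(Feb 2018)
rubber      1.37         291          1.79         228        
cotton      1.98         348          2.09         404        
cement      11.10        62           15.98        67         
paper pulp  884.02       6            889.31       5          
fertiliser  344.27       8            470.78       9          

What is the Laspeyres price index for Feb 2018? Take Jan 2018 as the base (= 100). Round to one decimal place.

115.3

Laspeyres price index uses base-period quantities as weights.
ΣP(Feb 2018)·Q(Jan 2018) = 1.79×291 + 2.09×348 + 15.98×62 + 889.31×6 + 470.78×8 = 520.89 + 727.32 + 990.76 + 5335.86 + 3766.24 = 11341.07
ΣP(Jan 2018)·Q(Jan 2018) = 1.37×291 + 1.98×348 + 11.10×62 + 884.02×6 + 344.27×8 = 398.67 + 689.04 + 688.2 + 5304.12 + 2754.16 = 9834.19
Index = 11341.07 / 9834.19 × 100 = 115.3229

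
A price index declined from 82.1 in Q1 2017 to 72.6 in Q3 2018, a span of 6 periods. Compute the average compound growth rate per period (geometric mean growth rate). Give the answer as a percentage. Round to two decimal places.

Growth factor = (72.6/82.1)^(1/6) = (0.884287)^(1/6) = 0.979713
Growth rate = 0.979713 − 1 = -0.020287 = -2.0287%

-2.03%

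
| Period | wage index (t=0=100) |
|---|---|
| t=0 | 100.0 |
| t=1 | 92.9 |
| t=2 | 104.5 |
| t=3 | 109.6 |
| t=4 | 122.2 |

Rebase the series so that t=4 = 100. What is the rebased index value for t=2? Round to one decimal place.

85.5

Rebased(t=2) = 104.5 / 122.2 × 100 = 85.5155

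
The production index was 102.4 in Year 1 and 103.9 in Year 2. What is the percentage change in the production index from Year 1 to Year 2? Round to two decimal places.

Change = (103.9 − 102.4) / 102.4 × 100
       = 1.5 / 102.4 × 100 = 1.4648%

1.46%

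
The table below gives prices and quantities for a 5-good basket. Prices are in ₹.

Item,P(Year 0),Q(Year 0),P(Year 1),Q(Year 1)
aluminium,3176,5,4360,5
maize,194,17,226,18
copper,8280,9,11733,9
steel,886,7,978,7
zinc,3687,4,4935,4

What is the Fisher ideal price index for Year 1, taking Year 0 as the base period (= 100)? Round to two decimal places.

Laspeyres component (base-period weights):
ΣP(Year 1)Q(Year 0) = 4360×5 + 226×17 + 11733×9 + 978×7 + 4935×4 = 21800 + 3842 + 105597 + 6846 + 19740 = 157825
ΣP(Year 0)Q(Year 0) = 3176×5 + 194×17 + 8280×9 + 886×7 + 3687×4 = 15880 + 3298 + 74520 + 6202 + 14748 = 114648
L = 157825 / 114648 × 100 = 137.6605
Paasche component (current-period weights):
ΣP(Year 1)Q(Year 1) = 4360×5 + 226×18 + 11733×9 + 978×7 + 4935×4 = 21800 + 4068 + 105597 + 6846 + 19740 = 158051
ΣP(Year 0)Q(Year 1) = 3176×5 + 194×18 + 8280×9 + 886×7 + 3687×4 = 15880 + 3492 + 74520 + 6202 + 14748 = 114842
P = 158051 / 114842 × 100 = 137.6247
Fisher = √(L × P) = √(137.6605 × 137.6247) = 137.6426

137.64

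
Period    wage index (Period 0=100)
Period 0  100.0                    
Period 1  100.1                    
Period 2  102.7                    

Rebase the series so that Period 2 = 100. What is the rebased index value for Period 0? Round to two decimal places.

97.37

Rebased(Period 0) = 100.0 / 102.7 × 100 = 97.3710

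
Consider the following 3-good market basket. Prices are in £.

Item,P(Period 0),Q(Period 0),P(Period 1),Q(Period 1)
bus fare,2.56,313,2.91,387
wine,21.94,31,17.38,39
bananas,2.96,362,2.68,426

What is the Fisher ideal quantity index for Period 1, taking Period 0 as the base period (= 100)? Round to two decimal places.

121.72

Laspeyres component (base-period weights):
ΣP(Period 0)Q(Period 1) = 2.56×387 + 21.94×39 + 2.96×426 = 990.72 + 855.66 + 1260.96 = 3107.34
ΣP(Period 0)Q(Period 0) = 2.56×313 + 21.94×31 + 2.96×362 = 801.28 + 680.14 + 1071.52 = 2552.94
L = 3107.34 / 2552.94 × 100 = 121.7161
Paasche component (current-period weights):
ΣP(Period 1)Q(Period 1) = 2.91×387 + 17.38×39 + 2.68×426 = 1126.17 + 677.82 + 1141.68 = 2945.67
ΣP(Period 1)Q(Period 0) = 2.91×313 + 17.38×31 + 2.68×362 = 910.83 + 538.78 + 970.16 = 2419.77
P = 2945.67 / 2419.77 × 100 = 121.7335
Fisher = √(L × P) = √(121.7161 × 121.7335) = 121.7248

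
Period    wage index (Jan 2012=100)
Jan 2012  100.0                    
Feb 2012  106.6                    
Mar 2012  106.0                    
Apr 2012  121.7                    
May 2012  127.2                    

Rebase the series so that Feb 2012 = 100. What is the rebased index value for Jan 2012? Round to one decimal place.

93.8

Rebased(Jan 2012) = 100.0 / 106.6 × 100 = 93.8086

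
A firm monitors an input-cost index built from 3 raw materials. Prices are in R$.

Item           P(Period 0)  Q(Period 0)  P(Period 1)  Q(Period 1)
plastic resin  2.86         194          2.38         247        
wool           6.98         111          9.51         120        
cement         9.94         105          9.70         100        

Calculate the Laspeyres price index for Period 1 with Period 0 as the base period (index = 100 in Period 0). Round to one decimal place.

Laspeyres price index uses base-period quantities as weights.
ΣP(Period 1)·Q(Period 0) = 2.38×194 + 9.51×111 + 9.70×105 = 461.72 + 1055.61 + 1018.5 = 2535.83
ΣP(Period 0)·Q(Period 0) = 2.86×194 + 6.98×111 + 9.94×105 = 554.84 + 774.78 + 1043.7 = 2373.32
Index = 2535.83 / 2373.32 × 100 = 106.8474

106.8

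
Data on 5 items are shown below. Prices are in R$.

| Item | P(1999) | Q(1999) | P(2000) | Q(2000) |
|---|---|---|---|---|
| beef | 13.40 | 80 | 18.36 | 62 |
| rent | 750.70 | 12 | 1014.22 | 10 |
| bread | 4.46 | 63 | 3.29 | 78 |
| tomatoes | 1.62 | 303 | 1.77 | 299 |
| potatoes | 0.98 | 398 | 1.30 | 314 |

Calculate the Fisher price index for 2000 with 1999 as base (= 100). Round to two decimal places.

Laspeyres component (base-period weights):
ΣP(2000)Q(1999) = 18.36×80 + 1014.22×12 + 3.29×63 + 1.77×303 + 1.30×398 = 1468.8 + 12170.64 + 207.27 + 536.31 + 517.4 = 14900.42
ΣP(1999)Q(1999) = 13.40×80 + 750.70×12 + 4.46×63 + 1.62×303 + 0.98×398 = 1072 + 9008.4 + 280.98 + 490.86 + 390.04 = 11242.28
L = 14900.42 / 11242.28 × 100 = 132.5391
Paasche component (current-period weights):
ΣP(2000)Q(2000) = 18.36×62 + 1014.22×10 + 3.29×78 + 1.77×299 + 1.30×314 = 1138.32 + 10142.2 + 256.62 + 529.23 + 408.2 = 12474.57
ΣP(1999)Q(2000) = 13.40×62 + 750.70×10 + 4.46×78 + 1.62×299 + 0.98×314 = 830.8 + 7507 + 347.88 + 484.38 + 307.72 = 9477.78
P = 12474.57 / 9477.78 × 100 = 131.6191
Fisher = √(L × P) = √(132.5391 × 131.6191) = 132.0783

132.08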